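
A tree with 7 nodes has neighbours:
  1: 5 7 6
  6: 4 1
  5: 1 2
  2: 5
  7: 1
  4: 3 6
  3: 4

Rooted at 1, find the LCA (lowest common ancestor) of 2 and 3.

1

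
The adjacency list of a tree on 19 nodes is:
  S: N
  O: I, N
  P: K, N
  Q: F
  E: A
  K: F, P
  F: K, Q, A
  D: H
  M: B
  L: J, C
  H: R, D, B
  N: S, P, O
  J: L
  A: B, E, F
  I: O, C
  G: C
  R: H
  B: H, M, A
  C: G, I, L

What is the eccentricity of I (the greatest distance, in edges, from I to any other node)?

9

Distances from I peak at 9, attained at D (R also at distance 9).
I – O – N – P – K – F – A – B – H – D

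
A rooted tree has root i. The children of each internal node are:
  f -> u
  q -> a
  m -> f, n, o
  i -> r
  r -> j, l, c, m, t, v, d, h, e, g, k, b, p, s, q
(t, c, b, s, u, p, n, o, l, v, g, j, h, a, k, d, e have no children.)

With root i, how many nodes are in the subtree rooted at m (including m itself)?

m's subtree: {m, o, f, n, u}, size 5.

5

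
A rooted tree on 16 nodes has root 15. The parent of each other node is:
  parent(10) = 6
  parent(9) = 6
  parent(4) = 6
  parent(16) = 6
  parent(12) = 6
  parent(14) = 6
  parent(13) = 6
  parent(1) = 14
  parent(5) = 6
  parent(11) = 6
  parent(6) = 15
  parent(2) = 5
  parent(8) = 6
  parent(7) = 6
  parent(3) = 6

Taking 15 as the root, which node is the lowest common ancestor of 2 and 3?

2's ancestor chain is 2, 5, 6, 15 and 3's is 3, 6, 15; they first meet at 6.

6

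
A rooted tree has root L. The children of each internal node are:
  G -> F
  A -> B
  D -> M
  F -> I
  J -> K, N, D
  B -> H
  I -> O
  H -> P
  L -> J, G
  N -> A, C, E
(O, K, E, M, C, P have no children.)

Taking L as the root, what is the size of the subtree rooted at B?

3

B's subtree: {B, H, P}, size 3.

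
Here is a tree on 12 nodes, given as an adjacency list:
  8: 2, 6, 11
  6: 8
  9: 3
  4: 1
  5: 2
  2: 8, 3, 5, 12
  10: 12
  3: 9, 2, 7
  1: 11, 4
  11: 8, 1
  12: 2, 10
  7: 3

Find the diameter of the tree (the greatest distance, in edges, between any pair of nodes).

6

A longest path is 10 – 12 – 2 – 8 – 11 – 1 – 4, with 6 edges.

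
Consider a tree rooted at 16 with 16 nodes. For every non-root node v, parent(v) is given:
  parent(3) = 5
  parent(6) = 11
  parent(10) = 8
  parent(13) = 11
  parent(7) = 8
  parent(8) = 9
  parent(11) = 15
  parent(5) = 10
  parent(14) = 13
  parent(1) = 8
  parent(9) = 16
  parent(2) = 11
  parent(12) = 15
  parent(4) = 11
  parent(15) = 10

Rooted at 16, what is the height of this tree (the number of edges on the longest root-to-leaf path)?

7

14 sits deepest: 16 → 9 → 8 → 10 → 15 → 11 → 13 → 14 — 7 edges from the root.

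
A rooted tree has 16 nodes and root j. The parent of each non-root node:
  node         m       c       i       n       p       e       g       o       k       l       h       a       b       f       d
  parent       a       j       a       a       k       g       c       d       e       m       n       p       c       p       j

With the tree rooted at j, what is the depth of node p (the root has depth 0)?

5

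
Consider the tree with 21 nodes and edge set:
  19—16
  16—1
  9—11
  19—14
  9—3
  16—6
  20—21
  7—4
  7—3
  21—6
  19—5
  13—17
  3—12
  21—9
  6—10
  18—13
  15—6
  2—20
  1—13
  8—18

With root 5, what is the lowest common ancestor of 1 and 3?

16

Path 1→root: 1 16 19 5; path 3→root: 3 9 21 6 16 19 5.
First common node: 16.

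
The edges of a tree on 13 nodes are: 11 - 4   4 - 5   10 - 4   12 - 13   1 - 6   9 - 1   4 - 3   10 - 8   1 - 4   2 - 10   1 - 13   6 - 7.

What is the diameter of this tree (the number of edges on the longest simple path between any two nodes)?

5

A longest path is 2-10-4-1-13-12, with 5 edges.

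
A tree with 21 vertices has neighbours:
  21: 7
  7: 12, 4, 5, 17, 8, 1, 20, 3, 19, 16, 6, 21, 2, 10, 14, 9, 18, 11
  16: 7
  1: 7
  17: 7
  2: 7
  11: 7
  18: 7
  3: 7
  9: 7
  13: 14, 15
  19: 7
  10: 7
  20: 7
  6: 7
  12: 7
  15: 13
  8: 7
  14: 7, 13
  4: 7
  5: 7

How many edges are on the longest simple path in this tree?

4

Starting from 15, a farthest node is 1 at distance 4.
One longest path: 15 – 13 – 14 – 7 – 1.
So the diameter is 4.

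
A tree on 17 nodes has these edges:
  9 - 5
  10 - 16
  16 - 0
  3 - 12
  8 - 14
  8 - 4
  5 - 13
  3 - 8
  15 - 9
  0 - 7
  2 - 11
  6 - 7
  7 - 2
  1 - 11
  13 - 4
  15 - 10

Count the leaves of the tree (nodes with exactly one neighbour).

The leaves are 1, 6, 12, 14.
That is 4 leaves.

4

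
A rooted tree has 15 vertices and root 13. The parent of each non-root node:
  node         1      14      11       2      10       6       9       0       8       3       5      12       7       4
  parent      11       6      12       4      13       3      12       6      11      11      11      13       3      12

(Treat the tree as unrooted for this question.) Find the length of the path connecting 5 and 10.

Walking from 5: 5 – 11 – 12 – 13 – 10. Length 4.

4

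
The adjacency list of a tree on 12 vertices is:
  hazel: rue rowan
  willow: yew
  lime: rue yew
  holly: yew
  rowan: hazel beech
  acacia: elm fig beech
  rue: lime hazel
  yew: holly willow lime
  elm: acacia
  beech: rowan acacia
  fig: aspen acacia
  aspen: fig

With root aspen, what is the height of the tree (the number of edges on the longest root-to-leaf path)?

9

A deepest node is holly, reached by aspen → fig → acacia → beech → rowan → hazel → rue → lime → yew → holly.
That path has 9 edges, so the height is 9.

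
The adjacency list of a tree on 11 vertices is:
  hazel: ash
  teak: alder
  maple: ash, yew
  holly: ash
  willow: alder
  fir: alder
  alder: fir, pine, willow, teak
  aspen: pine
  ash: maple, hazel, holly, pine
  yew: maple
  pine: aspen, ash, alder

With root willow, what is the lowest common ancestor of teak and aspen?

Ancestors of teak (toward the root): teak, alder, willow.
Ancestors of aspen: aspen, pine, alder, willow.
The deepest node appearing in both lists is alder.

alder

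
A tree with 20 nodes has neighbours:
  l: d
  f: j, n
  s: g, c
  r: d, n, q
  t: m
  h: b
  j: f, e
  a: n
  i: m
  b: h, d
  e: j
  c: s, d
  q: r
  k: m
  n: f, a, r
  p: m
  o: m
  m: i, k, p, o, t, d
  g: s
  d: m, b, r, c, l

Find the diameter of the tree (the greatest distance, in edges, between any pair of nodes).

8

Starting from e, a farthest node is g at distance 8.
One longest path: e-j-f-n-r-d-c-s-g.
So the diameter is 8.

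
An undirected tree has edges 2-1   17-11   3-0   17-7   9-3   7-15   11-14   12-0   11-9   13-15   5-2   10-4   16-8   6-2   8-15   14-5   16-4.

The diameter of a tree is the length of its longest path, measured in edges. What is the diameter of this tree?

A longest path is 10 – 4 – 16 – 8 – 15 – 7 – 17 – 11 – 14 – 5 – 2 – 1, with 11 edges.

11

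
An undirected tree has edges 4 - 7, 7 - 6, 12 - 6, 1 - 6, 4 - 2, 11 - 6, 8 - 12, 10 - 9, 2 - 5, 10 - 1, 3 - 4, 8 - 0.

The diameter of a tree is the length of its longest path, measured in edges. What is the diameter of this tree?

A longest path is 9 – 10 – 1 – 6 – 7 – 4 – 2 – 5, with 7 edges.

7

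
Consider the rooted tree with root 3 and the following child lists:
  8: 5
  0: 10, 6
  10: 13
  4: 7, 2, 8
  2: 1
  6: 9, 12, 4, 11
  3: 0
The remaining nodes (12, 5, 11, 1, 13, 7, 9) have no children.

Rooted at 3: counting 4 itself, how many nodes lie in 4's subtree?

Descendants of 4 (including itself): 4, 7, 2, 8, 1, 5. That's 6.

6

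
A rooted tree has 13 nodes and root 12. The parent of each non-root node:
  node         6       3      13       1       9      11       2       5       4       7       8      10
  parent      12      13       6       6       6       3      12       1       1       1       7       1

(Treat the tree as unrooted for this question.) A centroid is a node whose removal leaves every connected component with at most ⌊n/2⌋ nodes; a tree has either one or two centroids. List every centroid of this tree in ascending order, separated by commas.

Removing 6 splits the tree into components of sizes 6, 3, 2, 1; the largest is 6 ≤ ⌊13/2⌋ = 6.
No neighbour of 6 does as well, so 6 is the unique centroid.

6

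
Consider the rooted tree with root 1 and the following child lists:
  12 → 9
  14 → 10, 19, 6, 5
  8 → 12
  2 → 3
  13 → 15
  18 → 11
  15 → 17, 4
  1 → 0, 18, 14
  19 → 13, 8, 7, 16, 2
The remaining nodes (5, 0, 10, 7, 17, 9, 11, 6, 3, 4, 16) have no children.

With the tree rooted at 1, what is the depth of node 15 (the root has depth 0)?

4

Path from 1 to 15: 1 → 14 → 19 → 13 → 15, which has 4 edges.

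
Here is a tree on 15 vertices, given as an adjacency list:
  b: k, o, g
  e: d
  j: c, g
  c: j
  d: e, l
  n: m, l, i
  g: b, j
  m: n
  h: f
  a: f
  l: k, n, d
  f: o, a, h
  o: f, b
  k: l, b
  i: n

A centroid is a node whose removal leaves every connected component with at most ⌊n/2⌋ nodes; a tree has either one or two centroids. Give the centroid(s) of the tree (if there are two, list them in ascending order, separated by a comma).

If b is removed the pieces have sizes 7, 4, 3, all ≤ ⌊15/2⌋ = 7.
No neighbour of b does as well, so b is the unique centroid.

b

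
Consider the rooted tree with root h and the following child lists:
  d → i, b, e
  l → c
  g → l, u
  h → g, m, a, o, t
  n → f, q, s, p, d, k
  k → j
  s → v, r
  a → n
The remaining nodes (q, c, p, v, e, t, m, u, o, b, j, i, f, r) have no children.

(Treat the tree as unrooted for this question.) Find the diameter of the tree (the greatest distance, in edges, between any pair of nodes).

7

A longest path is c-l-g-h-a-n-k-j, with 7 edges.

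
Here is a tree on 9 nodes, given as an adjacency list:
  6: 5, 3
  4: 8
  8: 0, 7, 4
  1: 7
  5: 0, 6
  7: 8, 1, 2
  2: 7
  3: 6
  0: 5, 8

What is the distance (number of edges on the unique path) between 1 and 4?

3

1 – 7 – 8 – 4: 3 edges.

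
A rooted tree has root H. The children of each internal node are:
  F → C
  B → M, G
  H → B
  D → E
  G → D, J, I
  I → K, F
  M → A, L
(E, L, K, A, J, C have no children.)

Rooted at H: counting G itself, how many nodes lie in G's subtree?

G's subtree: {G, I, J, D, F, K, E, C}, size 8.

8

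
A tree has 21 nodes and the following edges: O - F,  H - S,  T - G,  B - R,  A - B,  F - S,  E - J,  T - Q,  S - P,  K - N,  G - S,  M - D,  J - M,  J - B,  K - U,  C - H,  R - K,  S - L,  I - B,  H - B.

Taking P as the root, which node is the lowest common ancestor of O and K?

S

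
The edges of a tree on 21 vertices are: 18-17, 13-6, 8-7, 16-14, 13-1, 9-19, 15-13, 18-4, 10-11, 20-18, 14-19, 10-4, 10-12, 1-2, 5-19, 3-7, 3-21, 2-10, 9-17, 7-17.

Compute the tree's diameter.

A longest path is 6–13–1–2–10–4–18–17–9–19–14–16, with 11 edges.

11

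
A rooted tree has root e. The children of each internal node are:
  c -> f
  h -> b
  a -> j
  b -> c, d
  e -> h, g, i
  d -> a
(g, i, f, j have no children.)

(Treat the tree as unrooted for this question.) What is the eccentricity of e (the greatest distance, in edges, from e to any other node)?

5

Distances from e peak at 5, attained at j.
e–h–b–d–a–j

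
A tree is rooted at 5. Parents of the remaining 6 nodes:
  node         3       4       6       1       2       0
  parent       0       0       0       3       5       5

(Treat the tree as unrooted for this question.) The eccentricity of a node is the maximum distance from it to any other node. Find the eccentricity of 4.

3

A farthest node from 4 is 2 (1 also at distance 3).
The path 4-0-5-2 has 3 edges.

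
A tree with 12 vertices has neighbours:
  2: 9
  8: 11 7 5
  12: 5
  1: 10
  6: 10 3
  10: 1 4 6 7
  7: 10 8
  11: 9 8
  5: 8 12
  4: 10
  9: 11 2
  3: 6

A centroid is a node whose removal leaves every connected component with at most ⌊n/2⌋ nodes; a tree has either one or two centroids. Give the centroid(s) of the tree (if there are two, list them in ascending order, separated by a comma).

7, 8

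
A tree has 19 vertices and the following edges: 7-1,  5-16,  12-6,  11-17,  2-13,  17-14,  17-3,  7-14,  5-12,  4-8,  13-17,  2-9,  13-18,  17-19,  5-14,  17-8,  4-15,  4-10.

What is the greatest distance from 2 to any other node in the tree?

A farthest node from 2 is 6.
The path 2-13-17-14-5-12-6 has 6 edges.

6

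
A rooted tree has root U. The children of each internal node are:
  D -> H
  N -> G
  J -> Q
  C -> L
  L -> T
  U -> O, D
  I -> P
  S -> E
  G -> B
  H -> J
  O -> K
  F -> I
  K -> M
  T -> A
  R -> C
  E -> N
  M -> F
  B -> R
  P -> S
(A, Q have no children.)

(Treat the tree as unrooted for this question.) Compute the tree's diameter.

20

Starting from A, a farthest node is Q at distance 20.
One longest path: A - T - L - C - R - B - G - N - E - S - P - I - F - M - K - O - U - D - H - J - Q.
So the diameter is 20.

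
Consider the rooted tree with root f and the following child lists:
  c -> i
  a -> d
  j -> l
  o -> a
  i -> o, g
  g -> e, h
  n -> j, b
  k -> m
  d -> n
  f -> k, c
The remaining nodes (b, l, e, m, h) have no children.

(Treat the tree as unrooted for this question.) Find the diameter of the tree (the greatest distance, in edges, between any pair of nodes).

10

A longest path is m-k-f-c-i-o-a-d-n-j-l, with 10 edges.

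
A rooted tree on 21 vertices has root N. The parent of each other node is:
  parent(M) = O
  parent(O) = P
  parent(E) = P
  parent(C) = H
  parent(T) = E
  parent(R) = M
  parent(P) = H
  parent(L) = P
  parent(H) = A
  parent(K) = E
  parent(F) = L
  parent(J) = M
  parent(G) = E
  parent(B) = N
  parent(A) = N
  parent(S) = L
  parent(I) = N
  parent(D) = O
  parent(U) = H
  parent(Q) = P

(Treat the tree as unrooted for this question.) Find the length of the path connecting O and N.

Walking from O: O - P - H - A - N. Length 4.

4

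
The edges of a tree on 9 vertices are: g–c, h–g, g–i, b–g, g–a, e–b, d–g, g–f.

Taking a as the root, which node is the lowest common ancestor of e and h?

g

Ancestors of e (toward the root): e, b, g, a.
Ancestors of h: h, g, a.
The deepest node appearing in both lists is g.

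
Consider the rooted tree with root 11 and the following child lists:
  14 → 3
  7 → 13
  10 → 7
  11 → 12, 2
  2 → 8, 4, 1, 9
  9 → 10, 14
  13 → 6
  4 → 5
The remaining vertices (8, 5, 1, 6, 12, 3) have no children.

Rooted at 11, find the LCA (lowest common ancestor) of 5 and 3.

2

5's ancestor chain is 5, 4, 2, 11 and 3's is 3, 14, 9, 2, 11; they first meet at 2.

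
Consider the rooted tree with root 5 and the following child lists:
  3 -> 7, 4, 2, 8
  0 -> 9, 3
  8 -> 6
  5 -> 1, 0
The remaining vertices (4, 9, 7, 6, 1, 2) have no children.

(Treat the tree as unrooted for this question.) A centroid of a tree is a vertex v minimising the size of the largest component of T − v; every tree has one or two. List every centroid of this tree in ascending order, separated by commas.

3

Delete 3: the remaining components have sizes 4, 2, 1, 1, 1. Max 4 ≤ 5, so 3 is a centroid.
Every other node leaves some component of size > 5, so the centroid is unique.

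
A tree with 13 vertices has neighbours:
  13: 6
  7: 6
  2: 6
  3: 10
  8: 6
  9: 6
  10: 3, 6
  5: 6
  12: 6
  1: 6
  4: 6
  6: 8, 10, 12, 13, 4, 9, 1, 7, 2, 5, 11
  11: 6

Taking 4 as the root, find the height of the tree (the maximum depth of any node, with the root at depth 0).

3

The longest root-to-leaf path is 4 → 6 → 10 → 3 (3 edges).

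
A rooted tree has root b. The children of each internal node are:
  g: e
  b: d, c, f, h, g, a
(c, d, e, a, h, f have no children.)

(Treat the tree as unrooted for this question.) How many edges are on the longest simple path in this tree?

3

BFS from e reaches c last, at distance 3; BFS from c confirms no node is farther.
Path: e – g – b – c.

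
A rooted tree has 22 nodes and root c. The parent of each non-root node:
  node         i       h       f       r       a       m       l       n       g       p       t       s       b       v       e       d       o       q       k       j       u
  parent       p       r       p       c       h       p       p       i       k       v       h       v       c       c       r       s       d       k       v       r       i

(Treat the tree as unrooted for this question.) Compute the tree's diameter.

7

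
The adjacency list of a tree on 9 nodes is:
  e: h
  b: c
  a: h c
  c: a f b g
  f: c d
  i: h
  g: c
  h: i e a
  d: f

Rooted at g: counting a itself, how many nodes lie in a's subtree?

4

Descendants of a (including itself): a, h, i, e. That's 4.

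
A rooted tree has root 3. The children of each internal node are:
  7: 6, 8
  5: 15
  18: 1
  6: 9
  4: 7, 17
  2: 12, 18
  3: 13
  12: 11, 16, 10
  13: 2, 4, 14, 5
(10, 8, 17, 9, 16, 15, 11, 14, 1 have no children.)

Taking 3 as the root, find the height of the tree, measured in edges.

5

A deepest node is 9, reached by 3 – 13 – 4 – 7 – 6 – 9.
That path has 5 edges, so the height is 5.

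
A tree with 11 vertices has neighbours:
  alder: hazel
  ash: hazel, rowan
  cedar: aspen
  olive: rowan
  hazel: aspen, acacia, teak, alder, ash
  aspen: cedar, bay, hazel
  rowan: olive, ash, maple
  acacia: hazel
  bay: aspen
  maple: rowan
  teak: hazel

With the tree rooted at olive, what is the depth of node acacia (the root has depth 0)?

4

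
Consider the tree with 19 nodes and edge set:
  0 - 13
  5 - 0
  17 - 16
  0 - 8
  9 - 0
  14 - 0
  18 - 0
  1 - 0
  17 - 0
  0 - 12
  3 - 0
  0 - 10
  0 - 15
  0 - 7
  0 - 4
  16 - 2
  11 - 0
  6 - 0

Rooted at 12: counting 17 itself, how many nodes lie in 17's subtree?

Descendants of 17 (including itself): 17, 16, 2. That's 3.

3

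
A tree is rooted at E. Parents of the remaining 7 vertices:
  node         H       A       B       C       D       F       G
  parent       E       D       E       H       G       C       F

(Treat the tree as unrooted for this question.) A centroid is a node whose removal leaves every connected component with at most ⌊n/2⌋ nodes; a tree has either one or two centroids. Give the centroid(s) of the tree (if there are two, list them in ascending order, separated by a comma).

C, F

Removing C splits the tree into components of sizes 4, 3; the largest is 4 ≤ ⌊8/2⌋ = 4.
F is adjacent to C and is also a centroid (the largest component after removing it is likewise 4).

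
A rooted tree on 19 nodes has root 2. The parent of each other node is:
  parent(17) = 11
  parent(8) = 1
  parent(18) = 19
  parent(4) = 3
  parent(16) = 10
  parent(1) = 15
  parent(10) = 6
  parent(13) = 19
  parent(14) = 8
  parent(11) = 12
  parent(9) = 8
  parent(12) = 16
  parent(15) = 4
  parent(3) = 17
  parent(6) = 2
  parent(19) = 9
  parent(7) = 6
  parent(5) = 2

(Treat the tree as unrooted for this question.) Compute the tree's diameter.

15

BFS from 18 reaches 5 last, at distance 15; BFS from 5 confirms no node is farther.
Path: 18 – 19 – 9 – 8 – 1 – 15 – 4 – 3 – 17 – 11 – 12 – 16 – 10 – 6 – 2 – 5.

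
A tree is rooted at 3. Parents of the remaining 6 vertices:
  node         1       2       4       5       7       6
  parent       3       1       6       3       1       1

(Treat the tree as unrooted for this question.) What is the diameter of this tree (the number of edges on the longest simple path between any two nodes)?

A longest path is 5–3–1–6–4, with 4 edges.

4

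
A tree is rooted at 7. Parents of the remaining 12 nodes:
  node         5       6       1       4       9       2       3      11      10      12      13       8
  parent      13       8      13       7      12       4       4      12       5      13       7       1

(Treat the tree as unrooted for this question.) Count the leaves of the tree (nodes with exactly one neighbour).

Degree-1 nodes: 2, 3, 6, 9, 10, 11 — 6 of them.

6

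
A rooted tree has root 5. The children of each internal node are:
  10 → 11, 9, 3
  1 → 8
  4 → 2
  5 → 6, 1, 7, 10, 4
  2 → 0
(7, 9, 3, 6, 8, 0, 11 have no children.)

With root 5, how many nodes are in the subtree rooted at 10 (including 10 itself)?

The subtree rooted at 10 contains: 10, 3, 9, 11 — 4 nodes.

4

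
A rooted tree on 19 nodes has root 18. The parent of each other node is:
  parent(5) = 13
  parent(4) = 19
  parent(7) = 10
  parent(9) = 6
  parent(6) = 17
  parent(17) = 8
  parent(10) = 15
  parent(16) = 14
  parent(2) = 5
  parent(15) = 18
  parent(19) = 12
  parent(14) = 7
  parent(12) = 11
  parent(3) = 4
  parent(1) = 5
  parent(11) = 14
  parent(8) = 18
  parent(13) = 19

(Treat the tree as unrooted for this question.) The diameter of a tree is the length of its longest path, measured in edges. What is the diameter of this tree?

A longest path is 9 – 6 – 17 – 8 – 18 – 15 – 10 – 7 – 14 – 11 – 12 – 19 – 13 – 5 – 2, with 14 edges.

14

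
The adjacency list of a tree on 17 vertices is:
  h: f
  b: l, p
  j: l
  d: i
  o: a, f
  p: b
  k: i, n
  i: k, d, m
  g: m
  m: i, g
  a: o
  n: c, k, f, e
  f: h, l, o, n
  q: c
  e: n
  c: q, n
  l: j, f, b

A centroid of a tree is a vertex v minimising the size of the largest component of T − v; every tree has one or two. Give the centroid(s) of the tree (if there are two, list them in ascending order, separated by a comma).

Delete n: the remaining components have sizes 8, 5, 2, 1. Max 8 ≤ 8, so n is a centroid.
No neighbour of n does as well, so n is the unique centroid.

n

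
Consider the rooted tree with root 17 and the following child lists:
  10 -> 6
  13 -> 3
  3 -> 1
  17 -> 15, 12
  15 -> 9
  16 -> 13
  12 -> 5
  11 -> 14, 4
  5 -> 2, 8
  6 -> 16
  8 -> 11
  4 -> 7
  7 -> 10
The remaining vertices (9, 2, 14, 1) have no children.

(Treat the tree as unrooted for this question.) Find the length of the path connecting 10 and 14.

4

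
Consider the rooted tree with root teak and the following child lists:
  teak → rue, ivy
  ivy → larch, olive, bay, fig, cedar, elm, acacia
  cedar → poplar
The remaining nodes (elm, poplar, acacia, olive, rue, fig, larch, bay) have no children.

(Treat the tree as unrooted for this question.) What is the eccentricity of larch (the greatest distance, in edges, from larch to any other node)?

3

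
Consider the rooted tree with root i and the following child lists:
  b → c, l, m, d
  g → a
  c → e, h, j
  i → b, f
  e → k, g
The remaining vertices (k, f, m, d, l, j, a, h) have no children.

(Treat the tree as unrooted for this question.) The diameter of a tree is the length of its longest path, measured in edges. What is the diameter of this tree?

6

BFS from a reaches f last, at distance 6; BFS from f confirms no node is farther.
Path: a - g - e - c - b - i - f.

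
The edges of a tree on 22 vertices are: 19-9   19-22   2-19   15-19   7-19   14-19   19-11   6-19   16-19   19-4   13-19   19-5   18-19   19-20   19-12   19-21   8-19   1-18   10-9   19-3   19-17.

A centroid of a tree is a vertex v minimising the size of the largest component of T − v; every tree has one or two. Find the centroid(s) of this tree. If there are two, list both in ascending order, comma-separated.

If 19 is removed the pieces have sizes 2, 2, 1, 1, 1, 1, 1, 1, 1, 1, 1, 1, 1, 1, 1, 1, 1, 1, 1, all ≤ ⌊22/2⌋ = 11.
No neighbour of 19 does as well, so 19 is the unique centroid.

19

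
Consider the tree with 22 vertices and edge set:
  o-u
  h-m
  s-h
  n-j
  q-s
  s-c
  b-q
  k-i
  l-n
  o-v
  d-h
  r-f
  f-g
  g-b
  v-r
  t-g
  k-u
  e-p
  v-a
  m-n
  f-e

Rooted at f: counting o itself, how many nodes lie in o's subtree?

Descendants of o (including itself): o, u, k, i. That's 4.

4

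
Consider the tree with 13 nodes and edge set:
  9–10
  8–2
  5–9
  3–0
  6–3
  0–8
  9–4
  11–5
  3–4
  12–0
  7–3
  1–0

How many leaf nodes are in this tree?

7

The leaves are 1, 2, 6, 7, 10, 11, 12.
That is 7 leaves.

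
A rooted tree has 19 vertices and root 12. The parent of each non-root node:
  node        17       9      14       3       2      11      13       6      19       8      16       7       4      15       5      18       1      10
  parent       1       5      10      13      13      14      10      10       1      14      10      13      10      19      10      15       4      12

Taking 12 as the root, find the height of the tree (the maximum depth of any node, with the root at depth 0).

18 sits deepest: 12–10–4–1–19–15–18 — 6 edges from the root.

6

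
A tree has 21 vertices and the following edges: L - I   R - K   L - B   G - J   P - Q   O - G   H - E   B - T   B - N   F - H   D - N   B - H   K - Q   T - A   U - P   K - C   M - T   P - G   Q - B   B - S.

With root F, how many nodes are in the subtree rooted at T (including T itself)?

3

The subtree rooted at T contains: T, M, A — 3 nodes.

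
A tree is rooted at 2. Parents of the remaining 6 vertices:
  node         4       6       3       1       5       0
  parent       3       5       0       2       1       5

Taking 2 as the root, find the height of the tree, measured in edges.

5

The longest root-to-leaf path is 2 – 1 – 5 – 0 – 3 – 4 (5 edges).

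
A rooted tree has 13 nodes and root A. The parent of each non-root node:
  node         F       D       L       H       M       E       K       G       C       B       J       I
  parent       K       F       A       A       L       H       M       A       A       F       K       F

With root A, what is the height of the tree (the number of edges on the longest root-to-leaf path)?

5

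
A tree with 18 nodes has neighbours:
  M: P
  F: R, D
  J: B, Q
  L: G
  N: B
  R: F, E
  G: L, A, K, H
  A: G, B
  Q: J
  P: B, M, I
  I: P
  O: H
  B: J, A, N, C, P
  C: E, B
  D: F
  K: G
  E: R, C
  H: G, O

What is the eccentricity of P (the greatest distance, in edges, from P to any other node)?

A farthest node from P is D.
The path P-B-C-E-R-F-D has 6 edges.

6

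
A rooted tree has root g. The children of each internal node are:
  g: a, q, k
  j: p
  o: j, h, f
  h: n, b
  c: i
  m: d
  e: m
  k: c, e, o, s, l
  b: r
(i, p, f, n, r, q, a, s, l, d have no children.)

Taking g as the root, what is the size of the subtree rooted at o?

8

Descendants of o (including itself): o, j, h, f, p, b, n, r. That's 8.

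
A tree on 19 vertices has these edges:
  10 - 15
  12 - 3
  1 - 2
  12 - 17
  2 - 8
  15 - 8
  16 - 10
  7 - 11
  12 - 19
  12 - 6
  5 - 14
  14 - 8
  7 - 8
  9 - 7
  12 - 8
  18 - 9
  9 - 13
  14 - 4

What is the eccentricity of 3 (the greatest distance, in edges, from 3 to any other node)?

5

Distances from 3 peak at 5, attained at 13 (18, 16 also at distance 5).
3-12-8-7-9-13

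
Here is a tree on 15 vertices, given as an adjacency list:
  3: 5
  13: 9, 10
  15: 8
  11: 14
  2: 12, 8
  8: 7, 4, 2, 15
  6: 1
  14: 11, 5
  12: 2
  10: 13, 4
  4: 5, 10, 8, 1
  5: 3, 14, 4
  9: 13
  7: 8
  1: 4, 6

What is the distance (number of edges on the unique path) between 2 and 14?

4

Walking from 2: 2 – 8 – 4 – 5 – 14. Length 4.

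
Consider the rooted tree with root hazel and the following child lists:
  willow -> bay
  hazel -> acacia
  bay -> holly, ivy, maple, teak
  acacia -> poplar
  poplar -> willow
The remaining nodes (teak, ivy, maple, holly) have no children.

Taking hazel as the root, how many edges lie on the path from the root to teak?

Path from hazel to teak: hazel → acacia → poplar → willow → bay → teak, which has 5 edges.

5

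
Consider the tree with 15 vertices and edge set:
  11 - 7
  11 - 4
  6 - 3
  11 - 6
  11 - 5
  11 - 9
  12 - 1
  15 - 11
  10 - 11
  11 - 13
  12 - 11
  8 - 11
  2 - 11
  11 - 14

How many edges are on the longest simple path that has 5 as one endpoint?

3

A farthest node from 5 is 3 (1 also at distance 3).
The path 5 – 11 – 6 – 3 has 3 edges.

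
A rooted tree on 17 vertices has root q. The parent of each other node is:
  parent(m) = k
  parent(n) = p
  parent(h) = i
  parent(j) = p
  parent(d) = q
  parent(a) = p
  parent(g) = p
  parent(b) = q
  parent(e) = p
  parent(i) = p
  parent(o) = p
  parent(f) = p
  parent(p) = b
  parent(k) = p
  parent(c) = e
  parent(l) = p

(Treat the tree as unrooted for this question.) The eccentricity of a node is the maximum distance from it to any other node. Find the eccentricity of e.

4

The node farthest from e is d, via e–p–b–q–d — 4 edges.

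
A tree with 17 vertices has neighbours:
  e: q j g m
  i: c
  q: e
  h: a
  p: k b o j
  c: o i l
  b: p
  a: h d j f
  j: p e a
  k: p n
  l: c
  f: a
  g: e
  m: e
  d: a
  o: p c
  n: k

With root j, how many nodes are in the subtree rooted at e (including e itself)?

The subtree rooted at e contains: e, q, g, m — 4 nodes.

4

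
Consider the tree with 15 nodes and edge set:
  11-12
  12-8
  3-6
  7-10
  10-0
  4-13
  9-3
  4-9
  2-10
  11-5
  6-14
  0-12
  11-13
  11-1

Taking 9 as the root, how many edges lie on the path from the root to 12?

9 → 4 → 13 → 11 → 12 — 4 edges.

4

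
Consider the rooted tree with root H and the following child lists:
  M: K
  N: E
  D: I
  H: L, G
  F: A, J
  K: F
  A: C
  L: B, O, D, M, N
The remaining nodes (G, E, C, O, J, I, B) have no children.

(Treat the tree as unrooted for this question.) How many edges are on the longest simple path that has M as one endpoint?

4

The node farthest from M is C, via M – K – F – A – C — 4 edges.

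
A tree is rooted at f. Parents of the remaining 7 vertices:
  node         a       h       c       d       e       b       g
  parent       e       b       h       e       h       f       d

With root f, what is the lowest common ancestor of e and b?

Path e→root: e h b f; path b→root: b f.
First common node: b.

b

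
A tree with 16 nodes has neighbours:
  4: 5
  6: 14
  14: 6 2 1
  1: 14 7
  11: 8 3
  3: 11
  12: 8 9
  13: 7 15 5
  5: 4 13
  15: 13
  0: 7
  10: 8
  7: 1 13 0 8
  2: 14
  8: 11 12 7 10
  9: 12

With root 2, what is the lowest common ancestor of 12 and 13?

12's ancestor chain is 12, 8, 7, 1, 14, 2 and 13's is 13, 7, 1, 14, 2; they first meet at 7.

7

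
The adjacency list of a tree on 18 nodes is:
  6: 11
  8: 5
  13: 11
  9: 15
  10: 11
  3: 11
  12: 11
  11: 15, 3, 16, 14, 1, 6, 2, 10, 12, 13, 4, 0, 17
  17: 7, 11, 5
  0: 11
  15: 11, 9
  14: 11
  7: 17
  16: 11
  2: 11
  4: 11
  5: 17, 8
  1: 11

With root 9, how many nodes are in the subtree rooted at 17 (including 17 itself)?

Descendants of 17 (including itself): 17, 7, 5, 8. That's 4.

4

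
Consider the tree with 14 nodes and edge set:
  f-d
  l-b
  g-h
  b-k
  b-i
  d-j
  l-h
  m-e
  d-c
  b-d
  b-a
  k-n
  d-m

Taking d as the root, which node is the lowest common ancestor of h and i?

h's ancestor chain is h, l, b, d and i's is i, b, d; they first meet at b.

b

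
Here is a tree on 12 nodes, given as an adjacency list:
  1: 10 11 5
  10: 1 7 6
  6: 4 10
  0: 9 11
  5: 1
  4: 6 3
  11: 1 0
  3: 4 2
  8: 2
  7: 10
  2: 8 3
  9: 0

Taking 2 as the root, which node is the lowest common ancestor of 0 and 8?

2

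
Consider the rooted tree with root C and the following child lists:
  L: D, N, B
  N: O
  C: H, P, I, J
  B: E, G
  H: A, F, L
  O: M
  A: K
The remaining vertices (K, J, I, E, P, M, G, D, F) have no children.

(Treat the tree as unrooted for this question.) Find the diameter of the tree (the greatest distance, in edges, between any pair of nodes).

Starting from K, a farthest node is M at distance 6.
One longest path: K – A – H – L – N – O – M.
So the diameter is 6.

6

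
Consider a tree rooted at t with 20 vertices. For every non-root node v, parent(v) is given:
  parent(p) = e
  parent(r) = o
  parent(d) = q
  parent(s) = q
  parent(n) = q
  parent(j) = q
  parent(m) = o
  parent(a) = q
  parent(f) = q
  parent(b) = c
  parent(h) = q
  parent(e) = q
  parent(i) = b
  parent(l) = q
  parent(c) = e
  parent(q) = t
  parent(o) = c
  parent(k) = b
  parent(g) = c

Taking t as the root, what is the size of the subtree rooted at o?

3

o's subtree: {o, m, r}, size 3.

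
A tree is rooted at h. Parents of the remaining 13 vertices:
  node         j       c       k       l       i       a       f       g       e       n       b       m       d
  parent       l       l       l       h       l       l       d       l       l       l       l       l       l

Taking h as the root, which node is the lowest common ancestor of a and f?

l

a's ancestor chain is a, l, h and f's is f, d, l, h; they first meet at l.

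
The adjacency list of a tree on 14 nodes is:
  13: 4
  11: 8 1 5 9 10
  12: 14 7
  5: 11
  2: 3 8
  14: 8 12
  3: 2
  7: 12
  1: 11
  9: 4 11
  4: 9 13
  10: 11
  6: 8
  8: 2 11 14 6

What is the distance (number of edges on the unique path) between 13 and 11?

13 - 4 - 9 - 11: 3 edges.

3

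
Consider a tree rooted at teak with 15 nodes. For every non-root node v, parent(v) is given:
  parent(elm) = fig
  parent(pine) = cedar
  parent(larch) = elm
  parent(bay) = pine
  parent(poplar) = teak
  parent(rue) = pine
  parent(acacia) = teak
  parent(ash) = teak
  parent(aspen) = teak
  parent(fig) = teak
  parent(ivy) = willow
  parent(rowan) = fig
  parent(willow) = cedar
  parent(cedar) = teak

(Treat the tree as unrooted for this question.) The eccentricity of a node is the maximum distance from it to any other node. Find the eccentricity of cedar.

Distances from cedar peak at 4, attained at larch.
cedar – teak – fig – elm – larch

4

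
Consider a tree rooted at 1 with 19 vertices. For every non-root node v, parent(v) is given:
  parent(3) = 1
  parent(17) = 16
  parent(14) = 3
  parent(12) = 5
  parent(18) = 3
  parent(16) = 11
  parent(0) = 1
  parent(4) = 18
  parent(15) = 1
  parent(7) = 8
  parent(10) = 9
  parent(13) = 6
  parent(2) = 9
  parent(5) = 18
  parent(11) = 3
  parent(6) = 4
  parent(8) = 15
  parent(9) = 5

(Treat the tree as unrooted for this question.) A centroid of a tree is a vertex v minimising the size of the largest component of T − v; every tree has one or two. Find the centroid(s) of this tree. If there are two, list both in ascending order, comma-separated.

Removing 3 splits the tree into components of sizes 9, 5, 3, 1; the largest is 9 ≤ ⌊19/2⌋ = 9.
Every other node leaves some component of size > 9, so the centroid is unique.

3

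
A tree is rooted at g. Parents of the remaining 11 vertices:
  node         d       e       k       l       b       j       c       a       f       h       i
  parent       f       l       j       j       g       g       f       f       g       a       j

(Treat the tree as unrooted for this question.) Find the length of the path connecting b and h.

4

The path is b - g - f - a - h, which has 4 edges.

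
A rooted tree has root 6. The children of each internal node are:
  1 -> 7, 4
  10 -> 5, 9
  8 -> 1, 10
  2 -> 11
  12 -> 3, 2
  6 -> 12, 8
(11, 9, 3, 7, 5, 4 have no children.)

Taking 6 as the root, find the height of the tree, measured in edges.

The longest root-to-leaf path is 6 – 8 – 10 – 9 (3 edges).

3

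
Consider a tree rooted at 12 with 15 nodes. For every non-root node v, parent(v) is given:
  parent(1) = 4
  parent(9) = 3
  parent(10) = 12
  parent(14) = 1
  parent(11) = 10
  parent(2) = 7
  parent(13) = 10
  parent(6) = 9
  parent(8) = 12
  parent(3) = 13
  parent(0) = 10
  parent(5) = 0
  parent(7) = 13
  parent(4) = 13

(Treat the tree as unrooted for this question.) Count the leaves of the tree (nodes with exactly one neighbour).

The leaves are 2, 5, 6, 8, 11, 14.
That is 6 leaves.

6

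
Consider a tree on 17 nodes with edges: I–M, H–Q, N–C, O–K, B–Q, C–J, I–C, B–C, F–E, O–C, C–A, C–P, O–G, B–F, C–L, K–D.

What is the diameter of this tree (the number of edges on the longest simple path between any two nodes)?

6

A longest path is D - K - O - C - B - F - E, with 6 edges.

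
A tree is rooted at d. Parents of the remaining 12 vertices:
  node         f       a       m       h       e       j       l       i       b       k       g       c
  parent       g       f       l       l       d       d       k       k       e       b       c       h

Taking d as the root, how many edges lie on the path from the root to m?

5

Path from d to m: d – e – b – k – l – m, which has 5 edges.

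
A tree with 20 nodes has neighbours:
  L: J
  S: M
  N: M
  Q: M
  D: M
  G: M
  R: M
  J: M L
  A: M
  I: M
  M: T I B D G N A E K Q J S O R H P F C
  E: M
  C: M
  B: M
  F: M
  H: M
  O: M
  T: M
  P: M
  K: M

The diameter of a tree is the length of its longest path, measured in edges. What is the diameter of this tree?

3

BFS from L reaches O last, at distance 3; BFS from O confirms no node is farther.
Path: L–J–M–O.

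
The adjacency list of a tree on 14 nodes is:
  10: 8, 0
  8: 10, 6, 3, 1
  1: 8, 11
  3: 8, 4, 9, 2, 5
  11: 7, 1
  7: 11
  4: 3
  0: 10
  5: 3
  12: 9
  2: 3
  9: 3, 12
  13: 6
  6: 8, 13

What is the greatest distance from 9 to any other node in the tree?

The node farthest from 9 is 7, via 9 – 3 – 8 – 1 – 11 – 7 — 5 edges.

5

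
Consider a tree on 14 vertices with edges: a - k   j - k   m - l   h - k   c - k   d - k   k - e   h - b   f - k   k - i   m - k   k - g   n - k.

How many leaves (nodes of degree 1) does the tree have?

11

Degree-1 nodes: a, b, c, d, e, f, g, i, j, l, n — 11 of them.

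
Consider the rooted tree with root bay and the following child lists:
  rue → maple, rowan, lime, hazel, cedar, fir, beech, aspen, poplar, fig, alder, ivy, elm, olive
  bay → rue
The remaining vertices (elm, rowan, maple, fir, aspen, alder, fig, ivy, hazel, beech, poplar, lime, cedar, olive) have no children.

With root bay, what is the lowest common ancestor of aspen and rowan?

rue

aspen's ancestor chain is aspen, rue, bay and rowan's is rowan, rue, bay; they first meet at rue.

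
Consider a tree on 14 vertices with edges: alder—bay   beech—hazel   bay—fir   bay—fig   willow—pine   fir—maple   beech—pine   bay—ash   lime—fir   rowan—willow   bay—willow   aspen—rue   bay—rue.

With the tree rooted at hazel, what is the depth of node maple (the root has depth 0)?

Climbing from maple to the root: maple → fir → bay → willow → pine → beech → hazel. That's 6 steps.

6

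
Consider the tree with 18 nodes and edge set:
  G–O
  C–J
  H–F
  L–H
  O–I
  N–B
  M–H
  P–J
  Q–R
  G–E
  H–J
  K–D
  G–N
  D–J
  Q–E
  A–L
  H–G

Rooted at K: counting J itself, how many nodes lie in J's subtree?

16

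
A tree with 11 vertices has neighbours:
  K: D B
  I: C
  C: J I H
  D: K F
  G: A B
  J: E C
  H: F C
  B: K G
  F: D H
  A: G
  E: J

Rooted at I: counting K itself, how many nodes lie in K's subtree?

The subtree rooted at K contains: K, B, G, A — 4 nodes.

4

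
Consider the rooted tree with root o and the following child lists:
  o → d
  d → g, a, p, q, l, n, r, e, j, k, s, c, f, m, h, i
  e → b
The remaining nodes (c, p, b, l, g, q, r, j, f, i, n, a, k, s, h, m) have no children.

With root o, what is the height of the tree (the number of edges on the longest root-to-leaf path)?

3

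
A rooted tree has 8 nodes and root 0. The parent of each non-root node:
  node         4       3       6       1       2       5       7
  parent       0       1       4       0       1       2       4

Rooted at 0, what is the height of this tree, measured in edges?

3

5 sits deepest: 0 – 1 – 2 – 5 — 3 edges from the root.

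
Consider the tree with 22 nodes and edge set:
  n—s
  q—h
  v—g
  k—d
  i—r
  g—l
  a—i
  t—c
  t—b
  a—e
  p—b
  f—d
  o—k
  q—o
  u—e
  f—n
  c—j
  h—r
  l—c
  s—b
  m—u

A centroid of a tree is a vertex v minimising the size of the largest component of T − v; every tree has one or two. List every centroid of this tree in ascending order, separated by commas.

d, f

Removing f splits the tree into components of sizes 11, 10; the largest is 11 ≤ ⌊22/2⌋ = 11.
d is adjacent to f and is also a centroid (the largest component after removing it is likewise 11).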